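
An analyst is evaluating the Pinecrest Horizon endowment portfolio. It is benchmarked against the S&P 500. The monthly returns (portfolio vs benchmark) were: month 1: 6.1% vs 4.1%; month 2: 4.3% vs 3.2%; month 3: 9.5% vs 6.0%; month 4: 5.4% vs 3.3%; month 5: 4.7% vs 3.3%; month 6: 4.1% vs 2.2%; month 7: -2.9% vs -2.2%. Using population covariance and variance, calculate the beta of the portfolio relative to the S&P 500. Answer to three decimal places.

r̄p = 4.4571%,  r̄m = 2.8429%
Cov = Σ(rp − r̄p)(rm − r̄m) / 7 = 7.9718
Var(rm) = Σ(rm − r̄m)² / 7 = 5.4196
β = Cov / Var = 7.9718 / 5.4196 = 1.4709

1.471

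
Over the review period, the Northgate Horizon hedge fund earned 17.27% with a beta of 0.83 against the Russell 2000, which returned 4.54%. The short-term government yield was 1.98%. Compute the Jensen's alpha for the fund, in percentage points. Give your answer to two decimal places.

CAPM expected return = Rf + β(Rm − Rf) = 1.98% + 0.83 × (4.54% − 1.98%) = 1.98 + 0.83 × 2.56 = 4.1048%
Jensen's α = Rp − E[R] = 17.27% − 4.1048% = 13.1652

13.17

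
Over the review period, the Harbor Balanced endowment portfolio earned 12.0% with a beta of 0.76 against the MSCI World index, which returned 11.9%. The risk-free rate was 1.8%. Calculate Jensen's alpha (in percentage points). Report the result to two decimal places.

2.52

CAPM expected return = Rf + β(Rm − Rf) = 1.8% + 0.76 × (11.9% − 1.8%) = 1.8 + 0.76 × 10.10 = 9.4760%
Jensen's α = Rp − E[R] = 12.0% − 9.4760% = 2.5240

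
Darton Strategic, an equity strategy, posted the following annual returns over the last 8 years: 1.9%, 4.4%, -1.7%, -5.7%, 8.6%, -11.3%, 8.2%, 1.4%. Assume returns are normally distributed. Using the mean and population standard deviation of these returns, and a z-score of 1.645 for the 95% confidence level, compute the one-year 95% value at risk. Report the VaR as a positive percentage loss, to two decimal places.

9.76

μ = (1.9 + 4.4 − 1.7 − 5.7 + 8.6 − 11.3 + 8.2 + 1.4) / 8 = 0.7250%
Σ(r − μ)² = (1.9 − 0.7250)² + (4.4 − 0.7250)² + (-1.7 − 0.7250)² + … = 324.9950
σ = √[324.9950 / 8] = 6.3737%
VaR = −(μ − z·σ) = −(0.7250 − 1.645 × 6.3737) = −(-9.7597) = 9.7597%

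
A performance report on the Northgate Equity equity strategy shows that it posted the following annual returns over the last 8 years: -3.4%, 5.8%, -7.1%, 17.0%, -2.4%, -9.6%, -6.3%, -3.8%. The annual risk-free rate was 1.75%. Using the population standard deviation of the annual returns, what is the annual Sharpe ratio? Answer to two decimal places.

r̄ = (-3.4 + 5.8 − 7.1 + 17 − 2.4 − 9.6 − 6.3 − 3.8) / 8 = -9.80 / 8 = -1.2250%
Σ(r − r̄)² = (-3.4 − (-1.2250))² + (5.8 − (-1.2250))² + … = 524.6550
σ = √[524.6550 / 8] = 8.0983%
Sharpe = (r̄ − rf) / σ = (-1.2250 − 1.75) / 8.0983 = -2.9750 / 8.0983 = -0.3674

-0.37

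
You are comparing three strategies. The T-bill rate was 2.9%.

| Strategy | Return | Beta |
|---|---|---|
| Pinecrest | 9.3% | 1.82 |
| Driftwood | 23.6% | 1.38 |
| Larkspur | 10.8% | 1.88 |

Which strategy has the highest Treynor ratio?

Driftwood

Pinecrest: Treynor = (9.3% − 2.9%) / 1.82 = 3.516
Driftwood: Treynor = (23.6% − 2.9%) / 1.38 = 15.000
Larkspur: Treynor = (10.8% − 2.9%) / 1.88 = 4.202
Highest: Driftwood (15.000).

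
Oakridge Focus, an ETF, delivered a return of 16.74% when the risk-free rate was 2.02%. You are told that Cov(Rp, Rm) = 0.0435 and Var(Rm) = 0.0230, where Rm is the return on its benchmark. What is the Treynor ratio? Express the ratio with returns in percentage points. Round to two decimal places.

7.78

β = Cov / Var = 0.0435 / 0.0230 = 1.8913
Treynor = (Rp − Rf) / β = (16.74% − 2.02%) / 1.8913 = 14.72 / 1.8913 = 7.7830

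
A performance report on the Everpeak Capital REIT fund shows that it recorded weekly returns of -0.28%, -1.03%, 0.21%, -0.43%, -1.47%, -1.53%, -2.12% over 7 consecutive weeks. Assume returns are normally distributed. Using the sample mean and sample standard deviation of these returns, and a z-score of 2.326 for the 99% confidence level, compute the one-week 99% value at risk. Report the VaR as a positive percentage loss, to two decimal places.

2.86

r̄ = (-0.28 − 1.03 + 0.21 − 0.43 − 1.47 − 1.53 − 2.12) / 7 = -0.9500%
Sample σ = √[Σ(r − r̄)² / 6] = √[4.0470 / 6] = √0.6745 = 0.8213%
VaR = −(r̄ − z·σ) = −(-0.9500 − 2.326 × 0.8213) = −(-2.8603) = 2.8603%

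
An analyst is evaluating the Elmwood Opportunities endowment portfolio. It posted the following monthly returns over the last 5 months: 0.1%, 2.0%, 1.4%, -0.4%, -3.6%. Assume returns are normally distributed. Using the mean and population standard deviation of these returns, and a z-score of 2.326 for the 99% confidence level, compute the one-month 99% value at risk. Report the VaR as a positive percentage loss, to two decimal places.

4.64

Mean return r̄ = -0.50 / 5 = -0.1000%
Σ(r − r̄)² = 19.0400; population σ = √(19.0400/5) = 1.9514%
VaR = −(r̄ − z·σ) = −(-0.1000 − 2.326 × 1.9514) = −(-4.6390) = 4.6390%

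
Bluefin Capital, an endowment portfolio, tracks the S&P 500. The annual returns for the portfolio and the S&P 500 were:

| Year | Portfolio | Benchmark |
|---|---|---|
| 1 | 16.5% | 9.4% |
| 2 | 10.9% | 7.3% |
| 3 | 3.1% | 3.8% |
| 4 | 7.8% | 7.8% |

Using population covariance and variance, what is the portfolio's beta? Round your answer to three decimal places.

2.174

r̄p = 9.5750%,  r̄m = 7.0750%
Cov = Σ(rp − r̄p)(rm − r̄m) / 4 = 9.0794
Var(rm) = Σ(rm − r̄m)² / 4 = 4.1769
β = Cov / Var = 9.0794 / 4.1769 = 2.1737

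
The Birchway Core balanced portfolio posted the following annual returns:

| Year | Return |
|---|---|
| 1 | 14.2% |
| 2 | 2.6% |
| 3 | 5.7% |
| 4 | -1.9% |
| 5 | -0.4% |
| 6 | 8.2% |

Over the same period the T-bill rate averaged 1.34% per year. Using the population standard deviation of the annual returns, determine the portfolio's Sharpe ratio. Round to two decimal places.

0.62

Mean return r̄ = 28.40 / 6 = 4.7333%
Population σ = √[Σ(r − r̄)² / 6] = √[177.4733 / 6] = √29.5789 = 5.4386%
Sharpe = (r̄ − rf) / σ = (4.7333 − 1.34) / 5.4386 = 3.3933 / 5.4386 = 0.6239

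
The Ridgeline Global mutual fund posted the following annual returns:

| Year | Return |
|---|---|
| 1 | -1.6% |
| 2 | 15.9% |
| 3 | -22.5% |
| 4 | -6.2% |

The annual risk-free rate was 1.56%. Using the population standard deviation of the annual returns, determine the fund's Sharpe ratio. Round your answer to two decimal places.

μ = (-1.6 + 15.9 − 22.5 − 6.2) / 4 = -3.6000%
Population σ = √[Σ(r − μ)² / 4] = √[748.2200 / 4] = √187.0550 = 13.6768%
Sharpe = (μ − rf) / σ = (-3.6000 − 1.56) / 13.6768 = -5.1600 / 13.6768 = -0.3773

-0.38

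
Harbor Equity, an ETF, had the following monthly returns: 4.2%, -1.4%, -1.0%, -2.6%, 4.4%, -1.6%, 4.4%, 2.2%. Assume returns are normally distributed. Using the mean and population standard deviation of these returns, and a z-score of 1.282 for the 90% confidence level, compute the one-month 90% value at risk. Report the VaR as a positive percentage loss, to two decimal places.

r̄ = (4.2 − 1.4 − 1 − 2.6 + 4.4 − 1.6 + 4.4 + 2.2) / 8 = 1.0750%
Population std dev = √[64.2350 / 8] = 2.8336%
VaR = −(r̄ − z·σ) = −(1.0750 − 1.282 × 2.8336) = −(-2.5577) = 2.5577%

2.56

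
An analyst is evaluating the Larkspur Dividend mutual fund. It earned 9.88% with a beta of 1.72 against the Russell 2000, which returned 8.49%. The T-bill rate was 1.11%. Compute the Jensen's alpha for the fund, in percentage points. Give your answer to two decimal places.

-3.92

CAPM expected return = Rf + β(Rm − Rf) = 1.11% + 1.72 × (8.49% − 1.11%) = 1.11 + 1.72 × 7.38 = 13.8036%
Jensen's α = Rp − E[R] = 9.88% − 13.8036% = -3.9236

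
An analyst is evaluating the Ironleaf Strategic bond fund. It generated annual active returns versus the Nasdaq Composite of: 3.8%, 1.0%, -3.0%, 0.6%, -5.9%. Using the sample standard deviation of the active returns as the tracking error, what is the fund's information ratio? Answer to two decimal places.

r̄ = (3.8 + 1 − 3 + 0.6 − 5.9) / 5 = -0.7000%
Σ(r − r̄)² = 57.1600; sample σ = √(57.1600/4) = 3.7802%
IR = r̄ / tracking error = -0.7000 / 3.7802 = -0.1852

-0.19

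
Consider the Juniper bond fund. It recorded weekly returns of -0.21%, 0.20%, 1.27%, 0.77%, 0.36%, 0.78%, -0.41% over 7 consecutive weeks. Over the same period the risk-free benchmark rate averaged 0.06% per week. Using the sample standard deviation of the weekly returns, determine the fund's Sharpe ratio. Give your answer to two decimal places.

0.56

Mean return r̄ = 2.760 / 7 = 0.3943%
Σ(r − r̄)² = 2.1078; sample σ = √(2.1078/6) = 0.5927%
Sharpe = (r̄ − rf) / σ = (0.3943 − 0.06) / 0.5927 = 0.3343 / 0.5927 = 0.5640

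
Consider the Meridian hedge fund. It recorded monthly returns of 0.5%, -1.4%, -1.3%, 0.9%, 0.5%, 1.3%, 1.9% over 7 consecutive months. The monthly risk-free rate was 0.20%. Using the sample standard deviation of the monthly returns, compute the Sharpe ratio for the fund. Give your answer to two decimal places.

0.11

r̄ = (0.5 − 1.4 − 1.3 + 0.9 + 0.5 + 1.3 + 1.9) / 7 = 0.3429%
Sample σ = √[Σ(r − r̄)² / 6] = √[9.4371 / 6] = √1.5729 = 1.2542%
Sharpe = (r̄ − rf) / σ = (0.3429 − 0.2) / 1.2542 = 0.1429 / 1.2542 = 0.1139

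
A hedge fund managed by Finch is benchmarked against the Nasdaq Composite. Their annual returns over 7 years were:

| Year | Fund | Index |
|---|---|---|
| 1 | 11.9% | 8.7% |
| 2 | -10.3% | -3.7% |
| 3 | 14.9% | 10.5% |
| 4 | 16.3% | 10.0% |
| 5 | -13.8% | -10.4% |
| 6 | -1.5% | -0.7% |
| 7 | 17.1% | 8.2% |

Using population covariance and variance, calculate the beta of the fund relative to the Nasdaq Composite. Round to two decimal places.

1.58

r̄p = 4.9429%,  r̄m = 3.2286%
Cov = Σ(rp − r̄p)(rm − r̄m) / 7 = 90.5959
Var(rm) = Σ(rm − r̄m)² / 7 = 57.5078
β = Cov / Var = 90.5959 / 57.5078 = 1.5754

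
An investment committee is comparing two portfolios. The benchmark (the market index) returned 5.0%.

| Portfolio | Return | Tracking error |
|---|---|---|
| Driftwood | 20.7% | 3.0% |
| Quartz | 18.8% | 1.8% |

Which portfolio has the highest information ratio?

Driftwood: IR = (20.7% − 5.0%) / 3.0% = 5.233
Quartz: IR = (18.8% − 5.0%) / 1.8% = 7.667
Highest: Quartz (7.667).

Quartz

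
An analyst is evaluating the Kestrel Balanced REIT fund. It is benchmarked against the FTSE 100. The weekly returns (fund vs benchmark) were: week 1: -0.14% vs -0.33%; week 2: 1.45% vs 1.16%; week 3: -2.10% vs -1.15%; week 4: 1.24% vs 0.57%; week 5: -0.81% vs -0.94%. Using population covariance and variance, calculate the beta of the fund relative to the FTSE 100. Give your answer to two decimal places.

r̄p = -0.0720%,  r̄m = -0.1380%
Cov = Σ(rp − r̄p)(rm − r̄m) / 5 = 1.1123
Var(rm) = Σ(rm − r̄m)² / 5 = 0.7781
β = Cov / Var = 1.1123 / 0.7781 = 1.4295

1.43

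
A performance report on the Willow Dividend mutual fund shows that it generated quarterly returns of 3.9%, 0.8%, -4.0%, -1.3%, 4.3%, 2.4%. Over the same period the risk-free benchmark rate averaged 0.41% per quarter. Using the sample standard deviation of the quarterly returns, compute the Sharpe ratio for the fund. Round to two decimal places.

r̄ = (3.9 + 0.8 − 4 − 1.3 + 4.3 + 2.4) / 6 = 1.0167%
Σ(r − r̄)² = (3.9 − 1.0167)² + (0.8 − 1.0167)² + … = 51.5883
σ = √[51.5883 / 5] = 3.2121%
Sharpe = (r̄ − rf) / σ = (1.0167 − 0.41) / 3.2121 = 0.6067 / 3.2121 = 0.1889

0.19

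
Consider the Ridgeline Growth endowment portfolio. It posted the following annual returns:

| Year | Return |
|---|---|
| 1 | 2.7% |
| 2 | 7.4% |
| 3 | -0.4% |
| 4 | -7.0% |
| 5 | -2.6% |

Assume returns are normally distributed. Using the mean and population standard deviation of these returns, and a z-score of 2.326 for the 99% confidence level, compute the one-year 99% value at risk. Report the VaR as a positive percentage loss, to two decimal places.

11.28

r̄ = (2.7 + 7.4 − 0.4 − 7 − 2.6) / 5 = 0.10 / 5 = 0.0200%
Σ(r − r̄)² = (2.7 − 0.0200)² + (7.4 − 0.0200)² + … = 117.9680
σ = √[117.9680 / 5] = 4.8573%
VaR = −(r̄ − z·σ) = −(0.0200 − 2.326 × 4.8573) = −(-11.2781) = 11.2781%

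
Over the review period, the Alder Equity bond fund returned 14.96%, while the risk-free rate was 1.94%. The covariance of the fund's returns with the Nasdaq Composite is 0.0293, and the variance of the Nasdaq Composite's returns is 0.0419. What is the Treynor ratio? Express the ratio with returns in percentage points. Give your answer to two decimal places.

18.62

β = Cov / Var = 0.0293 / 0.0419 = 0.6993
Treynor = (Rp − Rf) / β = (14.96% − 1.94%) / 0.6993 = 13.02 / 0.6993 = 18.6186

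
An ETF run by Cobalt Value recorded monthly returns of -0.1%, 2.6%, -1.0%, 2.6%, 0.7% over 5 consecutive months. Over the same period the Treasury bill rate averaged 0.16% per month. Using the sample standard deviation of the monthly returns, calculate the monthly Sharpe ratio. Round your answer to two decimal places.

r̄ = (-0.1 + 2.6 − 1 + 2.6 + 0.7) / 5 = 4.80 / 5 = 0.9600%
Σ(r − r̄)² = (-0.1 − 0.9600)² + (2.6 − 0.9600)² + (-1 − 0.9600)² + … = 10.4120
sample σ = √(10.4120 / 4) = √2.6030 = 1.6134%
Sharpe = (r̄ − rf) / σ = (0.9600 − 0.16) / 1.6134 = 0.8000 / 1.6134 = 0.4958

0.50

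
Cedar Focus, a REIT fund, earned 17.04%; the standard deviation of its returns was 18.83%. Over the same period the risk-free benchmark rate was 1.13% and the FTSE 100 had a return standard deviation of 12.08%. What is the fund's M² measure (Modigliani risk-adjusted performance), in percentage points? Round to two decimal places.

11.34

Sharpe = (Rp − Rf) / σp = (17.04% − 1.13%) / 18.83% = 0.8449
M² = Rf + Sharpe × σm = 1.13% + 0.8449 × 12.08% = 11.3364%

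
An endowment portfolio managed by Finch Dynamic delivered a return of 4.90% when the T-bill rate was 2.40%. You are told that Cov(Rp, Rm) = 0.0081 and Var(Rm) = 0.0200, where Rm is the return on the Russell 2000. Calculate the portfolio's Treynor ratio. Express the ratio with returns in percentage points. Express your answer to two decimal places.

6.17

β = Cov / Var = 0.0081 / 0.0200 = 0.4050
Treynor = (Rp − Rf) / β = (4.90% − 2.40%) / 0.4050 = 2.50 / 0.4050 = 6.1728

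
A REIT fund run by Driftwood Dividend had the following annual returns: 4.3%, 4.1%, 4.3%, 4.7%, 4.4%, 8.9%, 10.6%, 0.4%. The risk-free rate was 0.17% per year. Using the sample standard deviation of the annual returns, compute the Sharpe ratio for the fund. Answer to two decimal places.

1.60

μ = (4.3 + 4.1 + 4.3 + 4.7 + 4.4 + 8.9 + 10.6 + 0.4) / 8 = 5.2125%
Sample σ = √[Σ(r − μ)² / 7] = √[69.6088 / 7] = √9.9441 = 3.1534%
Sharpe = (μ − rf) / σ = (5.2125 − 0.17) / 3.1534 = 5.0425 / 3.1534 = 1.5991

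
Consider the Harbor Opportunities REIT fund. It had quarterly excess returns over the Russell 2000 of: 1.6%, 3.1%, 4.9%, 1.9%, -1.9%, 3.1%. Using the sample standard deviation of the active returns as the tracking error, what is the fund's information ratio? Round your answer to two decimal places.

0.93

μ = (1.6 + 3.1 + 4.9 + 1.9 − 1.9 + 3.1) / 6 = 12.70 / 6 = 2.1167%
Σ(r − μ)² = (1.6 − 2.1167)² + (3.1 − 2.1167)² + … = 26.1283
σ = √[26.1283 / 5] = 2.2860%
IR = μ / tracking error = 2.1167 / 2.2860 = 0.9259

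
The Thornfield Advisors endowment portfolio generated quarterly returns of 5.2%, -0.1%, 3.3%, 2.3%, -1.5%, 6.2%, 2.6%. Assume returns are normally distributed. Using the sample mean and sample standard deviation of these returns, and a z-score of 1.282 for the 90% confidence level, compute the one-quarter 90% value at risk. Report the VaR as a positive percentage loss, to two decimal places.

r̄ = (5.2 − 0.1 + 3.3 + 2.3 − 1.5 + 6.2 + 2.6) / 7 = 2.5714%
Sample σ = √[Σ(r − r̄)² / 6] = √[44.3943 / 6] = √7.3991 = 2.7201%
VaR = −(r̄ − z·σ) = −(2.5714 − 1.282 × 2.7201) = −(-0.9158) = 0.9158%

0.92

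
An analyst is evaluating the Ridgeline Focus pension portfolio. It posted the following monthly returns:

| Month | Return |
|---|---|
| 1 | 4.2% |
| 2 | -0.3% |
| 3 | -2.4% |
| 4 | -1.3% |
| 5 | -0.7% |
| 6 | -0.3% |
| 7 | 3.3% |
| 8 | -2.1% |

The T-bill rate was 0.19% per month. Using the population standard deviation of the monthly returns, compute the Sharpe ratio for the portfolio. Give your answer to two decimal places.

-0.06

μ = (4.2 − 0.3 − 2.4 − 1.3 − 0.7 − 0.3 + 3.3 − 2.1) / 8 = 0.40 / 8 = 0.0500%
Population σ = √[Σ(r − μ)² / 8] = √[41.0400 / 8] = √5.1300 = 2.2650%
Sharpe = (μ − rf) / σ = (0.0500 − 0.19) / 2.2650 = -0.1400 / 2.2650 = -0.0618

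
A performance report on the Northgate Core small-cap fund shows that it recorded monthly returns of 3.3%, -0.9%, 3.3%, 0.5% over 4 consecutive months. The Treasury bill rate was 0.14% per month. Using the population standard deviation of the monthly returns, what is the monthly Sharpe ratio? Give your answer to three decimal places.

Mean return r̄ = 6.20 / 4 = 1.5500%
Population σ = √[Σ(r − r̄)² / 4] = √[13.2300 / 4] = √3.3075 = 1.8187%
Sharpe = (r̄ − rf) / σ = (1.5500 − 0.14) / 1.8187 = 1.4100 / 1.8187 = 0.7753

0.775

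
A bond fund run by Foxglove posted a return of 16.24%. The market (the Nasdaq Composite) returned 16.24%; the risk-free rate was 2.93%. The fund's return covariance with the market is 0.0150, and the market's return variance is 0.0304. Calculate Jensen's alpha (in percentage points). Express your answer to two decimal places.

6.74

β = Cov / Var = 0.0150 / 0.0304 = 0.4934
E[R] = Rf + β(Rm − Rf) = 2.93% + 0.4934 × (16.24% − 2.93%) = 9.4972%
α = Rp − E[R] = 16.24% − 9.4972% = 6.7428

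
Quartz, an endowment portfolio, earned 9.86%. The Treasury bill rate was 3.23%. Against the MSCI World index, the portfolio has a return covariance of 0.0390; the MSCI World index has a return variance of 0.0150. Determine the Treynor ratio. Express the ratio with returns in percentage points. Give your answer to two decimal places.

2.55

β = Cov / Var = 0.0390 / 0.0150 = 2.6000
Treynor = (Rp − Rf) / β = (9.86% − 3.23%) / 2.6000 = 6.63 / 2.6000 = 2.5500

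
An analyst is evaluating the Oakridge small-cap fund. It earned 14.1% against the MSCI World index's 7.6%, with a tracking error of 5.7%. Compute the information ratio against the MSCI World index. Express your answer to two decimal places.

IR = (Rp − Rb) / TE = (14.1% − 7.6%) / 5.7% = 6.50% / 5.7% = 1.1404

1.14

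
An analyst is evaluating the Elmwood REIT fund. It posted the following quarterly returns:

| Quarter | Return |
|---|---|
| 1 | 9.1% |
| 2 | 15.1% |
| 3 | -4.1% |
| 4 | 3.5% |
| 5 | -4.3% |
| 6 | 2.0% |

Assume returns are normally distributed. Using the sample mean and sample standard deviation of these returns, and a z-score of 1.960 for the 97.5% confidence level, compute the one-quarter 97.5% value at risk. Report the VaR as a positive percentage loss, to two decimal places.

11.29

r̄ = (9.1 + 15.1 − 4.1 + 3.5 − 4.3 + 2) / 6 = 3.5500%
Sample σ = √[Σ(r − r̄)² / 5] = √[286.7550 / 5] = √57.3510 = 7.5730%
VaR = −(r̄ − z·σ) = −(3.5500 − 1.960 × 7.5730) = −(-11.2931) = 11.2931%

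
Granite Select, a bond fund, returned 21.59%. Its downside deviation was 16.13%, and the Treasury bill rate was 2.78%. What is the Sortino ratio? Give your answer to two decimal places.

1.17

Sortino = (Rp − Rf) / σd = (21.59% − 2.78%) / 16.13% = 18.81% / 16.13% = 1.1662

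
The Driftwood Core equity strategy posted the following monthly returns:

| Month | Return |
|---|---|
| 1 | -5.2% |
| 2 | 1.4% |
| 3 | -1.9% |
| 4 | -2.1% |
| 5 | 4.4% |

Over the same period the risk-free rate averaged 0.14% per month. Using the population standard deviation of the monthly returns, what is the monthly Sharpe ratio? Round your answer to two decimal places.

r̄ = (-5.2 + 1.4 − 1.9 − 2.1 + 4.4) / 5 = -0.6800%
Σ(r − r̄)² = (-5.2 − (-0.6800))² + (1.4 − (-0.6800))² + … = 54.0680
population σ = √(54.0680 / 5) = √10.8136 = 3.2884%
Sharpe = (r̄ − rf) / σ = (-0.6800 − 0.14) / 3.2884 = -0.8200 / 3.2884 = -0.2494

-0.25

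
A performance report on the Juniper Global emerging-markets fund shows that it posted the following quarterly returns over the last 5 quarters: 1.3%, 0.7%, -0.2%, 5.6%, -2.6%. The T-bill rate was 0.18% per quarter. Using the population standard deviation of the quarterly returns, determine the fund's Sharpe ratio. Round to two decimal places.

r̄ = (1.3 + 0.7 − 0.2 + 5.6 − 2.6) / 5 = 4.80 / 5 = 0.9600%
Population std dev = √[35.7320 / 5] = 2.6733%
Sharpe = (r̄ − rf) / σ = (0.9600 − 0.18) / 2.6733 = 0.7800 / 2.6733 = 0.2918

0.29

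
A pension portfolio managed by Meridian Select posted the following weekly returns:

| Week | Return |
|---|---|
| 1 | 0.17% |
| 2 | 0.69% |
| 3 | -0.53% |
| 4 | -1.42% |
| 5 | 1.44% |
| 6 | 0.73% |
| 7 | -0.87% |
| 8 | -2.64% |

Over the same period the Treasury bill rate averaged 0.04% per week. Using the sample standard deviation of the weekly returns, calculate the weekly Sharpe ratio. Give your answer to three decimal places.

Mean return μ = -2.430 / 8 = -0.3038%
Σ(r − μ)² = 12.3972; sample σ = √(12.3972/7) = 1.3308%
Sharpe = (μ − rf) / σ = (-0.3038 − 0.04) / 1.3308 = -0.3438 / 1.3308 = -0.2583

-0.258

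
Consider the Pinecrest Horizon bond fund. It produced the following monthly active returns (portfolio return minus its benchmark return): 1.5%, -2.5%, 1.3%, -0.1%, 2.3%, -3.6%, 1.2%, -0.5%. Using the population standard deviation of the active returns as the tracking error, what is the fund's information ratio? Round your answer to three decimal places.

-0.026

Mean return r̄ = -0.40 / 8 = -0.0500%
Population σ = √[Σ(r − r̄)² / 8] = √[30.1200 / 8] = √3.7650 = 1.9404%
IR = r̄ / tracking error = -0.0500 / 1.9404 = -0.0258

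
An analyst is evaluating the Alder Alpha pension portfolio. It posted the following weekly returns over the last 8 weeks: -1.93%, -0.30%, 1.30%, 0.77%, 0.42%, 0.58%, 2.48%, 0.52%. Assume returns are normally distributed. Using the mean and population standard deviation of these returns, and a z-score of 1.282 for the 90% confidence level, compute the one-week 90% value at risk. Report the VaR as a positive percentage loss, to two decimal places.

1.04

Mean return μ = 3.840 / 8 = 0.4800%
Σ(r − μ)² = (-1.93 − 0.4800)² + (-0.3 − 0.4800)² + … = 11.1882
population σ = √(11.1882 / 8) = √1.3985 = 1.1826%
VaR = −(μ − z·σ) = −(0.4800 − 1.282 × 1.1826) = −(-1.0361) = 1.0361%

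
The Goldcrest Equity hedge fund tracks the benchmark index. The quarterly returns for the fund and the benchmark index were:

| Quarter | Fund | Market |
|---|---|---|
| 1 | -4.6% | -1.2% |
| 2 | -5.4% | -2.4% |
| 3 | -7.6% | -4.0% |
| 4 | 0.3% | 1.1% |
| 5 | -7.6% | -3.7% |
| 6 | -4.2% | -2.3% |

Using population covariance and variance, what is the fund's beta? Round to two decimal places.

1.52

r̄p = -4.8500%,  r̄m = -2.0833%
Cov = Σ(rp − r̄p)(rm − r̄m) / 6 = 4.3942
Var(rm) = Σ(rm − r̄m)² / 6 = 2.8914
β = Cov / Var = 4.3942 / 2.8914 = 1.5197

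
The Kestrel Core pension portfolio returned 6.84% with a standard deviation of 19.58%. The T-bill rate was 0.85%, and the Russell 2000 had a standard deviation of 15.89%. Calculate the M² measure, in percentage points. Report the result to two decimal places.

5.71

Sharpe = (Rp − Rf) / σp = (6.84% − 0.85%) / 19.58% = 0.3059
M² = Rf + Sharpe × σm = 0.85% + 0.3059 × 15.89% = 5.7108%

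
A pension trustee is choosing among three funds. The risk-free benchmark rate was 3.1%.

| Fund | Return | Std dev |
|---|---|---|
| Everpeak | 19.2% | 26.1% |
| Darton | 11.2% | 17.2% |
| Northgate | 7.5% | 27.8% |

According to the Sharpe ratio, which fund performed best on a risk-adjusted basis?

Everpeak

Everpeak: Sharpe ratio = (19.2% − 3.1%) / 26.1% = 0.617
Darton: Sharpe ratio = (11.2% − 3.1%) / 17.2% = 0.471
Northgate: Sharpe ratio = (7.5% − 3.1%) / 27.8% = 0.158
Highest: Everpeak (0.617).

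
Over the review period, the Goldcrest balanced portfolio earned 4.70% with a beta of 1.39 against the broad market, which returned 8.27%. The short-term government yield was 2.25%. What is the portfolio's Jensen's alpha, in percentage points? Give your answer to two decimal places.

CAPM expected return = Rf + β(Rm − Rf) = 2.25% + 1.39 × (8.27% − 2.25%) = 2.25 + 1.39 × 6.02 = 10.6178%
Jensen's α = Rp − E[R] = 4.70% − 10.6178% = -5.9178

-5.92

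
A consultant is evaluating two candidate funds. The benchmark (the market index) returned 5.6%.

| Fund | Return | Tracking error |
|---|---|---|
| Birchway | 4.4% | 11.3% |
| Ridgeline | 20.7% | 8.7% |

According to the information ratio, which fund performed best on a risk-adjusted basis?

Birchway: IR = (4.4% − 5.6%) / 11.3% = -0.106
Ridgeline: IR = (20.7% − 5.6%) / 8.7% = 1.736
Highest: Ridgeline (1.736).

Ridgeline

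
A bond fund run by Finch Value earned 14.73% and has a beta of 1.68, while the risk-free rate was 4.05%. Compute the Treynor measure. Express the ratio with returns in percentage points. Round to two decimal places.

Treynor = (Rp − Rf) / β = (14.73% − 4.05%) / 1.68 = 10.68 / 1.68 = 6.3571

6.36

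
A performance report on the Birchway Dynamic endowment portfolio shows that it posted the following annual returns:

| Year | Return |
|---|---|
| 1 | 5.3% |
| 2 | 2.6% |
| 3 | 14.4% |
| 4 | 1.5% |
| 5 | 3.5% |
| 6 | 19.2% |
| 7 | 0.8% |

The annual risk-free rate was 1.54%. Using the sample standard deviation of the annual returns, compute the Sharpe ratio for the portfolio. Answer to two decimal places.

0.73

r̄ = (5.3 + 2.6 + 14.4 + 1.5 + 3.5 + 19.2 + 0.8) / 7 = 6.7571%
Σ(r − r̄)² = (5.3 − 6.7571)² + (2.6 − 6.7571)² + … = 306.3771
sample σ = √(306.3771 / 6) = √51.0629 = 7.1458%
Sharpe = (r̄ − rf) / σ = (6.7571 − 1.54) / 7.1458 = 5.2171 / 7.1458 = 0.7301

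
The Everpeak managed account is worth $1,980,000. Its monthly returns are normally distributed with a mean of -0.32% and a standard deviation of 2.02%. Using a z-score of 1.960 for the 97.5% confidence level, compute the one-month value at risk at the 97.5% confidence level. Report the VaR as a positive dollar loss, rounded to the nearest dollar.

Return at the 97.5% tail: μ − z·σ = -0.32% − 1.960 × 2.02% = -0.32 − 3.9592 = -4.2792%
VaR = −(-4.2792%) × $1,980,000 = 4.2792% × $1,980,000 = $84,728

$84,728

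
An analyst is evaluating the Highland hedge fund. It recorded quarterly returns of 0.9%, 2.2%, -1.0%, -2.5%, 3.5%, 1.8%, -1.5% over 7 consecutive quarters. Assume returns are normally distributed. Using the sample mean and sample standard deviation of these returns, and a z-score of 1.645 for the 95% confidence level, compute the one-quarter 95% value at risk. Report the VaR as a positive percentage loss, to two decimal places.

r̄ = (0.9 + 2.2 − 1 − 2.5 + 3.5 + 1.8 − 1.5) / 7 = 3.40 / 7 = 0.4857%
Σ(r − r̄)² = (0.9 − 0.4857)² + (2.2 − 0.4857)² + (-1 − 0.4857)² + … = 28.9886
sample σ = √(28.9886 / 6) = √4.8314 = 2.1980%
VaR = −(r̄ − z·σ) = −(0.4857 − 1.645 × 2.1980) = −(-3.1300) = 3.1300%

3.13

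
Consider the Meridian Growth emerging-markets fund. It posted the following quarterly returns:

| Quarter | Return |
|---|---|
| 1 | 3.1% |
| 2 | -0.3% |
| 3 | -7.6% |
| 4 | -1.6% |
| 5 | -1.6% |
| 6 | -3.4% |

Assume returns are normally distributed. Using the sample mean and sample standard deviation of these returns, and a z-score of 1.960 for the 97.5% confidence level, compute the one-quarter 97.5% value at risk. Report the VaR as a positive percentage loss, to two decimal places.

8.83

μ = (3.1 − 0.3 − 7.6 − 1.6 − 1.6 − 3.4) / 6 = -1.9000%
Σ(r − μ)² = (3.1 − (-1.9000))² + (-0.3 − (-1.9000))² + (-7.6 − (-1.9000))² + … = 62.4800
sample σ = √(62.4800 / 5) = √12.4960 = 3.5350%
VaR = −(μ − z·σ) = −(-1.9000 − 1.960 × 3.5350) = −(-8.8286) = 8.8286%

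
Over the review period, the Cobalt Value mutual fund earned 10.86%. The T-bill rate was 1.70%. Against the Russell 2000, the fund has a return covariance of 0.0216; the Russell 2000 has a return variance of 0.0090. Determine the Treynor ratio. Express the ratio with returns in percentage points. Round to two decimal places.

β = Cov / Var = 0.0216 / 0.0090 = 2.4000
Treynor = (Rp − Rf) / β = (10.86% − 1.70%) / 2.4000 = 9.16 / 2.4000 = 3.8167

3.82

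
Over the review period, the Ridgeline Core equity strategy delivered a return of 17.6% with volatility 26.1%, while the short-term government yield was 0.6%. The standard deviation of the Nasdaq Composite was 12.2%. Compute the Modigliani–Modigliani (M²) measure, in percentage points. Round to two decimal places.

Sharpe = (Rp − Rf) / σp = (17.6% − 0.6%) / 26.1% = 0.6513
M² = Rf + Sharpe × σm = 0.6% + 0.6513 × 12.2% = 8.5459%

8.55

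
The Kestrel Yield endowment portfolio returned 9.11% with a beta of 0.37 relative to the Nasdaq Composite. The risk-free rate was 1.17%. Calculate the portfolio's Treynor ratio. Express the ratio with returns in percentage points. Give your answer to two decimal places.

Treynor = (Rp − Rf) / β = (9.11% − 1.17%) / 0.37 = 7.94 / 0.37 = 21.4595

21.46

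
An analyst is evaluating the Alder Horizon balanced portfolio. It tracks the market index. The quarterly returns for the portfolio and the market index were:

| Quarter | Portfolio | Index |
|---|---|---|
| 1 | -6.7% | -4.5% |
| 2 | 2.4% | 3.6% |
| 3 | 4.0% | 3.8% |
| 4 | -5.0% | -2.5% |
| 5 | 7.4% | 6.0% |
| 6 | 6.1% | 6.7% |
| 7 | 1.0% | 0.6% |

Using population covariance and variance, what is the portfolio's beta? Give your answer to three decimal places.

r̄p = 1.3143%,  r̄m = 1.9571%
Cov = Σ(rp − r̄p)(rm − r̄m) / 7 = 19.1935
Var(rm) = Σ(rm − r̄m)² / 7 = 15.4767
β = Cov / Var = 19.1935 / 15.4767 = 1.2402

1.240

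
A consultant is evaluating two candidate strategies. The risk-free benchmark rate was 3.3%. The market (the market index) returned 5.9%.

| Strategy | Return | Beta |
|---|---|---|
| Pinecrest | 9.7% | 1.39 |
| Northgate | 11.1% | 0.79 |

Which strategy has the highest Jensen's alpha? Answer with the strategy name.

Northgate

Pinecrest: α = 9.7% − [3.3% + 1.39 × (5.9% − 3.3%)] = 2.786
Northgate: α = 11.1% − [3.3% + 0.79 × (5.9% − 3.3%)] = 5.746
Highest: Northgate (5.746).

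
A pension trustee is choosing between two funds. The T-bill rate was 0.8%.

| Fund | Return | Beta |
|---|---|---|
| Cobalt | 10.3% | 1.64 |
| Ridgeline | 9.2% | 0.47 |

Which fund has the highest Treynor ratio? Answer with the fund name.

Cobalt: Treynor = (10.3% − 0.8%) / 1.64 = 5.793
Ridgeline: Treynor = (9.2% − 0.8%) / 0.47 = 17.872
Highest: Ridgeline (17.872).

Ridgeline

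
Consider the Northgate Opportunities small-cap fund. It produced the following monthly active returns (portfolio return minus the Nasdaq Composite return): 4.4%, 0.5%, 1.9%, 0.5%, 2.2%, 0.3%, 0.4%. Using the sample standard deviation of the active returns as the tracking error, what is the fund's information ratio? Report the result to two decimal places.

0.96

Mean return μ = 10.20 / 7 = 1.4571%
Σ(r − μ)² = (4.4 − 1.4571)² + (0.5 − 1.4571)² + … = 13.6971
σ = √[13.6971 / 6] = 1.5109%
IR = μ / tracking error = 1.4571 / 1.5109 = 0.9644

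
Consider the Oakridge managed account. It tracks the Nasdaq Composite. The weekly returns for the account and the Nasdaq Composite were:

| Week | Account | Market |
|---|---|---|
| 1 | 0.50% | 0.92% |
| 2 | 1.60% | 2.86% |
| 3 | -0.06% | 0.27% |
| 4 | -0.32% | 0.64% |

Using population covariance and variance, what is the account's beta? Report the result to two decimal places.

r̄p = 0.4300%,  r̄m = 1.1725%
Cov = Σ(rp − r̄p)(rm − r̄m) / 4 = 0.6996
Var(rm) = Σ(rm − r̄m)² / 4 = 1.0024
β = Cov / Var = 0.6996 / 1.0024 = 0.6979

0.70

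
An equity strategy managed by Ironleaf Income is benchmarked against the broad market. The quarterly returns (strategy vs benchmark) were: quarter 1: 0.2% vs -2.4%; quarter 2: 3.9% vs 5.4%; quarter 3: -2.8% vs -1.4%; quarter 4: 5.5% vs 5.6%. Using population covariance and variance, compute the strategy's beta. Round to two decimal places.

r̄p = 1.7000%,  r̄m = 1.8000%
Cov = Σ(rp − r̄p)(rm − r̄m) / 4 = 10.7650
Var(rm) = Σ(rm − r̄m)² / 4 = 13.8200
β = Cov / Var = 10.7650 / 13.8200 = 0.7789

0.78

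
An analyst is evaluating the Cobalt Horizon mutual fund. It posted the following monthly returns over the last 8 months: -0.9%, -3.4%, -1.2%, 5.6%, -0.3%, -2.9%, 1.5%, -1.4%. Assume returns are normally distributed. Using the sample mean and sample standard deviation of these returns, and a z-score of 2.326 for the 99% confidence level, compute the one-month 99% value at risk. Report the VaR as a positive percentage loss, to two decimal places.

7.00

Mean return r̄ = -3.00 / 8 = -0.3750%
Σ(r − r̄)² = (-0.9 − (-0.3750))² + (-3.4 − (-0.3750))² + … = 56.7550
sample σ = √(56.7550 / 7) = √8.1079 = 2.8474%
VaR = −(r̄ − z·σ) = −(-0.3750 − 2.326 × 2.8474) = −(-6.9981) = 6.9981%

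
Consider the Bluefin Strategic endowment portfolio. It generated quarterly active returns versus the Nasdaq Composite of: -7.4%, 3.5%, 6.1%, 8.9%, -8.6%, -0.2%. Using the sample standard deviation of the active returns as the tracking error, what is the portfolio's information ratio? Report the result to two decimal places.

r̄ = (-7.4 + 3.5 + 6.1 + 8.9 − 8.6 − 0.2) / 6 = 2.30 / 6 = 0.3833%
Sample std dev = √[256.5483 / 5] = 7.1631%
IR = r̄ / tracking error = 0.3833 / 7.1631 = 0.0535

0.05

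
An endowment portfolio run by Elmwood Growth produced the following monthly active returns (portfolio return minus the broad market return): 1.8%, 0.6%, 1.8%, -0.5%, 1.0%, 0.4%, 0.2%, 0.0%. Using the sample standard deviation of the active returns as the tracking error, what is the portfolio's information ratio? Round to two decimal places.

μ = (1.8 + 0.6 + 1.8 − 0.5 + 1 + 0.4 + 0.2 + 0) / 8 = 0.6625%
Σ(r − μ)² = (1.8 − 0.6625)² + (0.6 − 0.6625)² + (1.8 − 0.6625)² + … = 4.7788
sample σ = √(4.7788 / 7) = √0.6827 = 0.8263%
IR = μ / tracking error = 0.6625 / 0.8263 = 0.8018

0.80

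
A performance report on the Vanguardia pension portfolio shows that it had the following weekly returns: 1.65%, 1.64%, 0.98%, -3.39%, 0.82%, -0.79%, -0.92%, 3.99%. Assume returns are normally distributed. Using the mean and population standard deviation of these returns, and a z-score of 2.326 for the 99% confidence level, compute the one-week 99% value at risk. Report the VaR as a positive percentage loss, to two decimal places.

4.29

μ = (1.65 + 1.64 + 0.98 − 3.39 + 0.82 − 0.79 − 0.92 + 3.99) / 8 = 0.4975%
Population std dev = √[33.9476 / 8] = 2.0600%
VaR = −(μ − z·σ) = −(0.4975 − 2.326 × 2.0600) = −(-4.2941) = 4.2941%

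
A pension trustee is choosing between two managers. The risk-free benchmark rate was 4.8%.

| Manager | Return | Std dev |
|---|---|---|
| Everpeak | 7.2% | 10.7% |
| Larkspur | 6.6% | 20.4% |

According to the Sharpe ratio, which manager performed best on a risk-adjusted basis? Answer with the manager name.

Everpeak

Everpeak: Sharpe ratio = (7.2% − 4.8%) / 10.7% = 0.224
Larkspur: Sharpe ratio = (6.6% − 4.8%) / 20.4% = 0.088
Highest: Everpeak (0.224).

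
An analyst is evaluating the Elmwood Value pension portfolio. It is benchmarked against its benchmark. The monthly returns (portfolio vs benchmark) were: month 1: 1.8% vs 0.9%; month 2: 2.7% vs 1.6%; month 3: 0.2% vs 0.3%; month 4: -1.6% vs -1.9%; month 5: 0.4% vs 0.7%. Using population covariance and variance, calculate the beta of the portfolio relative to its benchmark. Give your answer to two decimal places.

1.16

r̄p = 0.7000%,  r̄m = 0.3200%
Cov = Σ(rp − r̄p)(rm − r̄m) / 5 = 1.6400
Var(rm) = Σ(rm − r̄m)² / 5 = 1.4096
β = Cov / Var = 1.6400 / 1.4096 = 1.1635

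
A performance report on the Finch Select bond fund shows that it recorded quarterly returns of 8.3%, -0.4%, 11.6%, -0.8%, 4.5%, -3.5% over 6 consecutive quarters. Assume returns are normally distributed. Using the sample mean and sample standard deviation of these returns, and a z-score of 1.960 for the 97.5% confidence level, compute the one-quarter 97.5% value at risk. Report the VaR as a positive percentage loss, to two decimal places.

Mean return r̄ = 19.70 / 6 = 3.2833%
Sample σ = √[Σ(r − r̄)² / 5] = √[172.0683 / 5] = √34.4137 = 5.8663%
VaR = −(r̄ − z·σ) = −(3.2833 − 1.960 × 5.8663) = −(-8.2146) = 8.2146%

8.21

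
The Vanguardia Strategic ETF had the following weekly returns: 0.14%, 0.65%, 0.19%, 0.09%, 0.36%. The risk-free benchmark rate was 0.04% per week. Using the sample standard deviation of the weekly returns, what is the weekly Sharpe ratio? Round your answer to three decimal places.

μ = (0.14 + 0.65 + 0.19 + 0.09 + 0.36) / 5 = 0.2860%
Σ(r − μ)² = (0.14 − 0.2860)² + (0.65 − 0.2860)² + … = 0.2069
sample σ = √(0.2069 / 4) = √0.0517 = 0.2274%
Sharpe = (μ − rf) / σ = (0.2860 − 0.04) / 0.2274 = 0.2460 / 0.2274 = 1.0818

1.082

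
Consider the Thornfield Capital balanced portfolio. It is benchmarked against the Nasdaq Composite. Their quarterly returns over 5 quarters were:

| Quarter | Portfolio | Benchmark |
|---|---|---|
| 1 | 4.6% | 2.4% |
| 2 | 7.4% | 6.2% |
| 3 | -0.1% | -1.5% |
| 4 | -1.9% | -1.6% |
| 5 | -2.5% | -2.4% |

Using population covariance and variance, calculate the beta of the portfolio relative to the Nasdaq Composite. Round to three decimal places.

1.163

r̄p = 1.5000%,  r̄m = 0.6200%
Cov = Σ(rp − r̄p)(rm − r̄m) / 5 = 12.2920
Var(rm) = Σ(rm − r̄m)² / 5 = 10.5696
β = Cov / Var = 12.2920 / 10.5696 = 1.1630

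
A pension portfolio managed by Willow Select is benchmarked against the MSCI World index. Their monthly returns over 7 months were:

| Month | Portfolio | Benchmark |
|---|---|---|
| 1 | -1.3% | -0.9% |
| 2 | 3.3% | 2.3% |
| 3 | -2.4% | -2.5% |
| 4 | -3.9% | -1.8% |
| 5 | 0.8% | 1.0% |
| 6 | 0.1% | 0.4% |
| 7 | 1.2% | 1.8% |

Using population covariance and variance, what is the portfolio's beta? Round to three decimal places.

r̄p = -0.3143%,  r̄m = 0.0429%
Cov = Σ(rp − r̄p)(rm − r̄m) / 7 = 3.5535
Var(rm) = Σ(rm − r̄m)² / 7 = 2.8539
β = Cov / Var = 3.5535 / 2.8539 = 1.2451

1.245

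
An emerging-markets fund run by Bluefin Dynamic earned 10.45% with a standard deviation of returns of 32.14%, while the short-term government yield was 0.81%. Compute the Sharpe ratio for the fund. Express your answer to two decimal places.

Sharpe = (Rp − Rf) / σp = (10.45% − 0.81%) / 32.14% = 9.64% / 32.14% = 0.2999

0.30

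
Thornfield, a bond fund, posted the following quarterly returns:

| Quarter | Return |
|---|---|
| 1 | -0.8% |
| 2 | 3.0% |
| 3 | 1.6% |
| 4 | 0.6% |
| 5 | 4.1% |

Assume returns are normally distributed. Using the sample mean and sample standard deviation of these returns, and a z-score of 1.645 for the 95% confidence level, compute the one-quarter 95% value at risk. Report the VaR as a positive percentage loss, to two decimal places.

μ = (-0.8 + 3 + 1.6 + 0.6 + 4.1) / 5 = 8.50 / 5 = 1.7000%
Σ(r − μ)² = (-0.8 − 1.7000)² + (3 − 1.7000)² + (1.6 − 1.7000)² + … = 14.9200
sample σ = √(14.9200 / 4) = √3.7300 = 1.9313%
VaR = −(μ − z·σ) = −(1.7000 − 1.645 × 1.9313) = −(-1.4770) = 1.4770%

1.48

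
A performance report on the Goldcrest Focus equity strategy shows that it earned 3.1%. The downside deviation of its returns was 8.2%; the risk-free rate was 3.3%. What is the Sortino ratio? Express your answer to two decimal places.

-0.02

Sortino = (Rp − Rf) / σd = (3.1% − 3.3%) / 8.2% = -0.20% / 8.2% = -0.0244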